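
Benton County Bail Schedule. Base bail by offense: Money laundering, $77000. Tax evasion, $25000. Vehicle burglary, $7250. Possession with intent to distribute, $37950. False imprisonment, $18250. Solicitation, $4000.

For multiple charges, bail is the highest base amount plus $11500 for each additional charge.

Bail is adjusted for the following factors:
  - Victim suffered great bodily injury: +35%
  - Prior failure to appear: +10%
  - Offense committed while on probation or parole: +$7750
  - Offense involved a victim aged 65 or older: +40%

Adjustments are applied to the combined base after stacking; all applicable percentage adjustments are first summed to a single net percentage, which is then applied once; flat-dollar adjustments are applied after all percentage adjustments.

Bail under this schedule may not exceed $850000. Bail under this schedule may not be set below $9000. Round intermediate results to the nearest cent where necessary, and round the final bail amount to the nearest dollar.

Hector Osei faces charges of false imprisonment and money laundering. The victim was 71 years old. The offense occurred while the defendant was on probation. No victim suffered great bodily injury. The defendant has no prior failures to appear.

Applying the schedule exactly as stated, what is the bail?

Base amounts from the schedule: false imprisonment $18250; money laundering $77000.
Stacking rule: highest base plus $11500 per additional charge. Highest is money laundering at $77000; 1 additional charge → +$11500. Combined base = $88500.
Offense involved a victim aged 65 or older (+40%): $88500 × 1.4 = $123900.
Offense committed while on probation or parole (+$7750 flat): $123900 + $7750 = $131650.
$131650 is within the $850000 maximum.
$131650 is at or above the $9000 minimum.

$131650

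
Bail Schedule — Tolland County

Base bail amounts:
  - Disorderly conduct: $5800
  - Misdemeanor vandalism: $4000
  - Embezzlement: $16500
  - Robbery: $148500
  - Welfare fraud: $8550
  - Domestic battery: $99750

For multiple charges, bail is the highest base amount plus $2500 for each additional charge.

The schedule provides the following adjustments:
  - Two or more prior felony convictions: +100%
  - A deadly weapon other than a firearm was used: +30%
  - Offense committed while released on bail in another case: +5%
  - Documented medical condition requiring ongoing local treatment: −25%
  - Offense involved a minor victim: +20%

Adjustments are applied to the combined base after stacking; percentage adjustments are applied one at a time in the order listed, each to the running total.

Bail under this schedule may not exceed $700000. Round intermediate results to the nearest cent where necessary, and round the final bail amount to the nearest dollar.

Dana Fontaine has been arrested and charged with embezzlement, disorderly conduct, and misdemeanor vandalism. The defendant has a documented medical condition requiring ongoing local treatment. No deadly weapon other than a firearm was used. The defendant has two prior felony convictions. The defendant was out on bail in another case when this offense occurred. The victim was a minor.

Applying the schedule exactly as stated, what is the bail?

Base amounts from the schedule: embezzlement $16500; disorderly conduct $5800; misdemeanor vandalism $4000.
Stacking rule: highest base plus $2500 per additional charge. Highest is embezzlement at $16500; 2 additional charges → +$5000. Combined base = $21500.
Two or more prior felony convictions (+100%): $21500 × 2 = $43000.
Offense committed while released on bail in another case (+5%): $43000 × 1.05 = $45150.
Documented medical condition requiring ongoing local treatment (−25%): $45150 × 0.75 = $33862.50.
Offense involved a minor victim (+20%): $33862.50 × 1.2 = $40635.
$40635 is within the $700000 maximum.

$40635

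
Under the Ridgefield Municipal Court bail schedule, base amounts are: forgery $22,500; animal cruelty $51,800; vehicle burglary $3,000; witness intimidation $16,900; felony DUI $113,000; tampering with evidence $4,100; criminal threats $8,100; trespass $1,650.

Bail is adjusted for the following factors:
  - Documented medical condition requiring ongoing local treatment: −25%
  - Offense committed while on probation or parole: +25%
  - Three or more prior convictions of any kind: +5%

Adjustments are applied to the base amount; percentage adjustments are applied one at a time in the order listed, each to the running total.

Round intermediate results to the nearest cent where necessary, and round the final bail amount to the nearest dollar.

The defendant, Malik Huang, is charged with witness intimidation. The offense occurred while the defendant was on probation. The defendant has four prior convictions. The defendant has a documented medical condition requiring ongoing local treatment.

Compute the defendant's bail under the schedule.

Base amounts from the schedule: witness intimidation $16,900.
Single charge. Combined base = $16,900.
Documented medical condition requiring ongoing local treatment (−25%): $16,900 × 0.75 = $12,675.
Offense committed while on probation or parole (+25%): $12,675 × 1.25 = $15,843.75.
Three or more prior convictions of any kind (+5%): $15,843.75 × 1.05 = $16,635.94.
Rounded to the nearest dollar: $16,636.

$16,636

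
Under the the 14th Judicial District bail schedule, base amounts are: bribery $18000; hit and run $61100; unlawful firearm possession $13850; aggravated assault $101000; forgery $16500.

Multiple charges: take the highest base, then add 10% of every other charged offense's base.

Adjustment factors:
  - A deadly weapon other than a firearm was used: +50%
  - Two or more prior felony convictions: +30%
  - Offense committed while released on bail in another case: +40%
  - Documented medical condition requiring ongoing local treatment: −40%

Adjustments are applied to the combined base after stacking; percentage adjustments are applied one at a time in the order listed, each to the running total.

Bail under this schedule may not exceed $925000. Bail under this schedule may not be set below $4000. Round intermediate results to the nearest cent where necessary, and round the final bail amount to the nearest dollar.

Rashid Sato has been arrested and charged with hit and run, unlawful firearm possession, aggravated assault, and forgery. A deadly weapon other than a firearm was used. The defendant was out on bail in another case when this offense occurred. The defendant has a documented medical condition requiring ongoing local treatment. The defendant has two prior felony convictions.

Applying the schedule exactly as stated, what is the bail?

Base amounts from the schedule: hit and run $61100; unlawful firearm possession $13850; aggravated assault $101000; forgery $16500.
Stacking rule: highest base plus 10% of each additional charge. Highest is aggravated assault at $101000. Additional: $61100 × 10% = $6110; $13850 × 10% = $1385; $16500 × 10% = $1650. Combined base = $101000 + $9145 = $110145.
A deadly weapon other than a firearm was used (+50%): $110145 × 1.5 = $165217.50.
Two or more prior felony convictions (+30%): $165217.50 × 1.3 = $214782.75.
Offense committed while released on bail in another case (+40%): $214782.75 × 1.4 = $300695.85.
Documented medical condition requiring ongoing local treatment (−40%): $300695.85 × 0.6 = $180417.51.
$180417.51 is within the $925000 maximum.
$180417.51 is at or above the $4000 minimum.
Rounded to the nearest dollar: $180418.

$180418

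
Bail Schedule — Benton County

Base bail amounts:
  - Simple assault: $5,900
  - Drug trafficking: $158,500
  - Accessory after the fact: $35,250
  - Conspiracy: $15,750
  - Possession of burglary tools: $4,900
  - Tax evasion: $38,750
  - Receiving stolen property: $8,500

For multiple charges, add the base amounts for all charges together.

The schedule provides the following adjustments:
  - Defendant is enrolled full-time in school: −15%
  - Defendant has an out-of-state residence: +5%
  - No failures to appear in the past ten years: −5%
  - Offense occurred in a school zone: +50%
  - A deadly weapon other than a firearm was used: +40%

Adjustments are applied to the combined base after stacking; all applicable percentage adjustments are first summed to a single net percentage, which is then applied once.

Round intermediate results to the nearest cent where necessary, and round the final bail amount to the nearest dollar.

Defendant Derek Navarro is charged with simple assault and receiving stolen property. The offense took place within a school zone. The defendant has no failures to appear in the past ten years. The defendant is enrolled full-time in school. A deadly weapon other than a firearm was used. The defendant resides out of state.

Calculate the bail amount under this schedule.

Base amounts from the schedule: simple assault $5,900; receiving stolen property $8,500.
Stacking rule: sum of all bases. $5,900 + $8,500 = $14,400.
Net percentage adjustment: −15% +5% −5% +50% +40% = +75%. $14,400 × 1.75 = $25,200.

$25,200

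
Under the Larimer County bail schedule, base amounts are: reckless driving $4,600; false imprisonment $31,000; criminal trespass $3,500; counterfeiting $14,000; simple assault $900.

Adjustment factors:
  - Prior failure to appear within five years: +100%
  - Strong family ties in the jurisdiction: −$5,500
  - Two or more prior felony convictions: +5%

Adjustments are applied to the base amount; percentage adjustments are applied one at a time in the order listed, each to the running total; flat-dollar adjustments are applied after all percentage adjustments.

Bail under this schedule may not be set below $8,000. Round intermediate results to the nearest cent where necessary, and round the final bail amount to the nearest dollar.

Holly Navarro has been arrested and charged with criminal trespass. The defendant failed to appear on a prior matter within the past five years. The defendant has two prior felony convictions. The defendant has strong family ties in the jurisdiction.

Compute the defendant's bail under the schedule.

Base amounts from the schedule: criminal trespass $3,500.
Single charge. Combined base = $3,500.
Prior failure to appear within five years (+100%): $3,500 × 2 = $7,000.
Two or more prior felony convictions (+5%): $7,000 × 1.05 = $7,350.
Strong family ties in the jurisdiction (−$5,500 flat): $7,350 − $5,500 = $1,850.
Result $1,850 is below the minimum of $8,000; bail is set at the minimum $8,000.

$8,000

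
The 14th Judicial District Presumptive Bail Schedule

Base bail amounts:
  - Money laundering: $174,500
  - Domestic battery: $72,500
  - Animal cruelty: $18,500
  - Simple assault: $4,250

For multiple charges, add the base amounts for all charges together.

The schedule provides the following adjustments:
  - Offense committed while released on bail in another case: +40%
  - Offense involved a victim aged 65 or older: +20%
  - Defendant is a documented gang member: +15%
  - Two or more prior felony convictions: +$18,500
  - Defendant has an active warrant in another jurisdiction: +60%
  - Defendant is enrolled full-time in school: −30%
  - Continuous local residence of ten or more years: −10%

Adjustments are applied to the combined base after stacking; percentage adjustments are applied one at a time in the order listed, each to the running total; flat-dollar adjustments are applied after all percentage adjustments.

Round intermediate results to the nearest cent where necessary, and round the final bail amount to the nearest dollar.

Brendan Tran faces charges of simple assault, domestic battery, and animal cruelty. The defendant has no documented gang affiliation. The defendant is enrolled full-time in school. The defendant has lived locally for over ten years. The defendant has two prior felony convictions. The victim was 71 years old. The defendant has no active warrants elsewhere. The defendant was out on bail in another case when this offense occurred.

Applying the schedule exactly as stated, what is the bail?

$119,313

Base amounts from the schedule: simple assault $4,250; domestic battery $72,500; animal cruelty $18,500.
Stacking rule: sum of all bases. $4,250 + $72,500 + $18,500 = $95,250.
Offense committed while released on bail in another case (+40%): $95,250 × 1.4 = $133,350.
Offense involved a victim aged 65 or older (+20%): $133,350 × 1.2 = $160,020.
Defendant is enrolled full-time in school (−30%): $160,020 × 0.7 = $112,014.
Continuous local residence of ten or more years (−10%): $112,014 × 0.9 = $100,812.60.
Two or more prior felony convictions (+$18,500 flat): $100,812.60 + $18,500 = $119,312.60.
Rounded to the nearest dollar: $119,313.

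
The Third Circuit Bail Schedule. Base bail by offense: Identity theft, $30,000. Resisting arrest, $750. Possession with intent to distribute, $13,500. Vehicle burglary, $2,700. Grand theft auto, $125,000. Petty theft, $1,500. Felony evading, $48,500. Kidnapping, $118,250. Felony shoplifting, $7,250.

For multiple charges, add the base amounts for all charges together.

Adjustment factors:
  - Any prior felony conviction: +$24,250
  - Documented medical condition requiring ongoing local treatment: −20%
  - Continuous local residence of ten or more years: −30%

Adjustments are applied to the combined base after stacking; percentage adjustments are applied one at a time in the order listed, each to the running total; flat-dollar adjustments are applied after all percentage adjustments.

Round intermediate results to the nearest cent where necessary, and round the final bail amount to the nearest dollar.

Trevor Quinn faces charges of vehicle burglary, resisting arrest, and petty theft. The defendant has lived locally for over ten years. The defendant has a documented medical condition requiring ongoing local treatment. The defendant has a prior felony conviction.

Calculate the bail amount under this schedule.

$27,022

Base amounts from the schedule: vehicle burglary $2,700; resisting arrest $750; petty theft $1,500.
Stacking rule: sum of all bases. $2,700 + $750 + $1,500 = $4,950.
Documented medical condition requiring ongoing local treatment (−20%): $4,950 × 0.8 = $3,960.
Continuous local residence of ten or more years (−30%): $3,960 × 0.7 = $2,772.
Any prior felony conviction (+$24,250 flat): $2,772 + $24,250 = $27,022.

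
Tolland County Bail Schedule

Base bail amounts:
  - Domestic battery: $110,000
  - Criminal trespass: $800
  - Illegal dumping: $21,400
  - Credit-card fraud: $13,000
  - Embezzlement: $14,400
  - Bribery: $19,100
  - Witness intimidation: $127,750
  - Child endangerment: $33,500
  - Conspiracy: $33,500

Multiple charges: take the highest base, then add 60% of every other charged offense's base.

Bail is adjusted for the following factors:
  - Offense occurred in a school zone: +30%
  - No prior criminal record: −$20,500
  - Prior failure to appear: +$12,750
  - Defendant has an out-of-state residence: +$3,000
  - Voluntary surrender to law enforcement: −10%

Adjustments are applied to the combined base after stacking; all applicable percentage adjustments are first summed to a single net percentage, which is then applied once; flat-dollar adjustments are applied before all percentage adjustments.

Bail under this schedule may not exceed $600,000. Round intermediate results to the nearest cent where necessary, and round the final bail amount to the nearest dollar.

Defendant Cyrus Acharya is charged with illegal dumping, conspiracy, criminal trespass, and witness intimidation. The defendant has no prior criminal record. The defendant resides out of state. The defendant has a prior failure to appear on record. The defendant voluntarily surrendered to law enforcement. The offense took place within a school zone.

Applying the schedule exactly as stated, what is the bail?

Base amounts from the schedule: illegal dumping $21,400; conspiracy $33,500; criminal trespass $800; witness intimidation $127,750.
Stacking rule: highest base plus 60% of each additional charge. Highest is witness intimidation at $127,750. Additional: $21,400 × 60% = $12,840; $33,500 × 60% = $20,100; $800 × 60% = $480. Combined base = $127,750 + $33,420 = $161,170.
No prior criminal record (−$20,500 flat): $161,170 − $20,500 = $140,670.
Prior failure to appear (+$12,750 flat): $140,670 + $12,750 = $153,420.
Defendant has an out-of-state residence (+$3,000 flat): $153,420 + $3,000 = $156,420.
Net percentage adjustment: +30% −10% = +20%. $156,420 × 1.2 = $187,704.
$187,704 is within the $600,000 maximum.

$187,704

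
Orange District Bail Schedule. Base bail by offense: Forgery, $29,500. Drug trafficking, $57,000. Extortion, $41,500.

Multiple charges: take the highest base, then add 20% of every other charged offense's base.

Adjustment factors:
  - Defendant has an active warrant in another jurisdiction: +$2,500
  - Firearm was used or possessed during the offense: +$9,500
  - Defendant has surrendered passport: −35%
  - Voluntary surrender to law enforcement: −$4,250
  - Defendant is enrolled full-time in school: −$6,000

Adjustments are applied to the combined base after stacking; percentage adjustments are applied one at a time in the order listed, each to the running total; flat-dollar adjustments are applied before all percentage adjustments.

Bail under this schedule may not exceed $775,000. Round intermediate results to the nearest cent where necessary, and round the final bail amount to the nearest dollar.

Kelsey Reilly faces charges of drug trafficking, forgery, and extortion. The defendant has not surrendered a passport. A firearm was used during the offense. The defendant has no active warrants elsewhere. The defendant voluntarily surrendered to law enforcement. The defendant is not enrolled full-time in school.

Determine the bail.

Base amounts from the schedule: drug trafficking $57,000; forgery $29,500; extortion $41,500.
Stacking rule: highest base plus 20% of each additional charge. Highest is drug trafficking at $57,000. Additional: $29,500 × 20% = $5,900; $41,500 × 20% = $8,300. Combined base = $57,000 + $14,200 = $71,200.
Firearm was used or possessed during the offense (+$9,500 flat): $71,200 + $9,500 = $80,700.
Voluntary surrender to law enforcement (−$4,250 flat): $80,700 − $4,250 = $76,450.
$76,450 is within the $775,000 maximum.

$76,450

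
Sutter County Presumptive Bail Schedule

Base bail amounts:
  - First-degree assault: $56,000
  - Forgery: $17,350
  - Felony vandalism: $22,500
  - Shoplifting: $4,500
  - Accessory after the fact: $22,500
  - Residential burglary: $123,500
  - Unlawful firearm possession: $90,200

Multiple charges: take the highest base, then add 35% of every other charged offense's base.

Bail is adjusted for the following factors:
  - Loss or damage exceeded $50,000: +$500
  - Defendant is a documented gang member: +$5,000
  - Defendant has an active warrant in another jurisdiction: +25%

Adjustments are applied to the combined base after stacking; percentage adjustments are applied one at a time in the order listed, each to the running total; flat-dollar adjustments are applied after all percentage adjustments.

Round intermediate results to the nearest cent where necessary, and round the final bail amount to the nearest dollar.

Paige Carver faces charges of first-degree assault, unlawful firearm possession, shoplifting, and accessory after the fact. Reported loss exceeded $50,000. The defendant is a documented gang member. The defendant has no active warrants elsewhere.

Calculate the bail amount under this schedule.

$124,750

Base amounts from the schedule: first-degree assault $56,000; unlawful firearm possession $90,200; shoplifting $4,500; accessory after the fact $22,500.
Stacking rule: highest base plus 35% of each additional charge. Highest is unlawful firearm possession at $90,200. Additional: $56,000 × 35% = $19,600; $4,500 × 35% = $1,575; $22,500 × 35% = $7,875. Combined base = $90,200 + $29,050 = $119,250.
Loss or damage exceeded $50,000 (+$500 flat): $119,250 + $500 = $119,750.
Defendant is a documented gang member (+$5,000 flat): $119,750 + $5,000 = $124,750.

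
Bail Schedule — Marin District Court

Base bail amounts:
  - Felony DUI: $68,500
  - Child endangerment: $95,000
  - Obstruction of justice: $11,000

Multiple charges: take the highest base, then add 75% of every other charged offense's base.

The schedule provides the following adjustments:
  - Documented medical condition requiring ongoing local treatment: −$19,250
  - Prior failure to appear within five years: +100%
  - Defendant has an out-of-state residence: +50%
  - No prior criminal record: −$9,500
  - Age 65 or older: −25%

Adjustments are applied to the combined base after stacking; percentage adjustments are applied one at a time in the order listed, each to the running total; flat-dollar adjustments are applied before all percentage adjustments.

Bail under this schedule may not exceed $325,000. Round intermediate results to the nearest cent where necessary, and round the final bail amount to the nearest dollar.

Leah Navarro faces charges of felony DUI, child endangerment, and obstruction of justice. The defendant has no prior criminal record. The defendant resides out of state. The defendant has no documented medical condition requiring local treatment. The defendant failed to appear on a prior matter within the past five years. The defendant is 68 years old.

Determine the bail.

$325,000

Base amounts from the schedule: felony DUI $68,500; child endangerment $95,000; obstruction of justice $11,000.
Stacking rule: highest base plus 75% of each additional charge. Highest is child endangerment at $95,000. Additional: $68,500 × 75% = $51,375; $11,000 × 75% = $8,250. Combined base = $95,000 + $59,625 = $154,625.
No prior criminal record (−$9,500 flat): $154,625 − $9,500 = $145,125.
Prior failure to appear within five years (+100%): $145,125 × 2 = $290,250.
Defendant has an out-of-state residence (+50%): $290,250 × 1.5 = $435,375.
Age 65 or older (−25%): $435,375 × 0.75 = $326,531.25.
Result $326,531.25 exceeds the maximum of $325,000; bail is capped at $325,000.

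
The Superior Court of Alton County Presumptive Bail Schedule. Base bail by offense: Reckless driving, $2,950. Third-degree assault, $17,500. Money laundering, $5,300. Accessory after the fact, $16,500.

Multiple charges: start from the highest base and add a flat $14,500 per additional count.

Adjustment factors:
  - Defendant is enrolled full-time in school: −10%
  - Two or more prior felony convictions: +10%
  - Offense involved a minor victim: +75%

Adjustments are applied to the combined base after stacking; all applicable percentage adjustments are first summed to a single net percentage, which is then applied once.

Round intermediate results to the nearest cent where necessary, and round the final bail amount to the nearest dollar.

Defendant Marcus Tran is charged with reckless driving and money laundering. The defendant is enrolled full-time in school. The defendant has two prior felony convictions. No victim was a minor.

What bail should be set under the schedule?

Base amounts from the schedule: reckless driving $2,950; money laundering $5,300.
Stacking rule: highest base plus $14,500 per additional charge. Highest is money laundering at $5,300; 1 additional charge → +$14,500. Combined base = $19,800.
Net percentage adjustment: −10% +10% = +0%. $19,800 × 1 = $19,800.

$19,800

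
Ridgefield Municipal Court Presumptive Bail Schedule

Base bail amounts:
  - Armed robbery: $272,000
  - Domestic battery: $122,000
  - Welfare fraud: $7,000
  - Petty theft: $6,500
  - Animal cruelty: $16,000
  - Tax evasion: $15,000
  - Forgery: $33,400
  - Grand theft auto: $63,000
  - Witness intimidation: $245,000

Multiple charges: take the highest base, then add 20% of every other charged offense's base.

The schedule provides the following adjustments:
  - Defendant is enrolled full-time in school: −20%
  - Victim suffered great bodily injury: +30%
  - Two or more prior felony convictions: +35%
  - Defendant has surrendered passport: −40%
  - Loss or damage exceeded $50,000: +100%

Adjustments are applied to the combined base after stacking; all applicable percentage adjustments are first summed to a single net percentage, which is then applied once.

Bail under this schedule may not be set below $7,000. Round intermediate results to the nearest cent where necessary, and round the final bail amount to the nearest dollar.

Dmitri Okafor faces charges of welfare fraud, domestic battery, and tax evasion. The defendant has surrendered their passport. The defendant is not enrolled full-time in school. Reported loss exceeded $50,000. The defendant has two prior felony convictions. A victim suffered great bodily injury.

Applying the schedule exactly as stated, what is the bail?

Base amounts from the schedule: welfare fraud $7,000; domestic battery $122,000; tax evasion $15,000.
Stacking rule: highest base plus 20% of each additional charge. Highest is domestic battery at $122,000. Additional: $7,000 × 20% = $1,400; $15,000 × 20% = $3,000. Combined base = $122,000 + $4,400 = $126,400.
Net percentage adjustment: +30% +35% −40% +100% = +125%. $126,400 × 2.25 = $284,400.
$284,400 is at or above the $7,000 minimum.

$284,400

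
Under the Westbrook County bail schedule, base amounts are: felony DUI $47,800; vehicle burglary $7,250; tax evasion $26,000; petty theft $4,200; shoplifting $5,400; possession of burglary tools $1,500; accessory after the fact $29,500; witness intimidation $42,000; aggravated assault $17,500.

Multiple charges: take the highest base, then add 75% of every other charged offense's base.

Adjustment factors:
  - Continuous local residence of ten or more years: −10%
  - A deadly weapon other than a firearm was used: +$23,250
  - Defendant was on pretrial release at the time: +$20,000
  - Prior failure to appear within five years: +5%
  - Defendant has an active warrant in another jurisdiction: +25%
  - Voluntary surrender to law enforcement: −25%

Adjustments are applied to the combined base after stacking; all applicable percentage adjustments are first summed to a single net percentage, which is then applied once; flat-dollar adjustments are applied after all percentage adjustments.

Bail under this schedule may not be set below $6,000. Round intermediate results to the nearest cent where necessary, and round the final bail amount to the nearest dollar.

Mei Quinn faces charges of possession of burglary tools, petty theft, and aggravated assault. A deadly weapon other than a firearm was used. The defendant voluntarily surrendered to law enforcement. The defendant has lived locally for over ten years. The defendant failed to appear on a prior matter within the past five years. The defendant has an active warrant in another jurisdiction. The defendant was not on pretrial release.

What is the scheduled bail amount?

$43,936

Base amounts from the schedule: possession of burglary tools $1,500; petty theft $4,200; aggravated assault $17,500.
Stacking rule: highest base plus 75% of each additional charge. Highest is aggravated assault at $17,500. Additional: $1,500 × 75% = $1,125; $4,200 × 75% = $3,150. Combined base = $17,500 + $4,275 = $21,775.
Net percentage adjustment: −10% +5% +25% −25% = −5%. $21,775 × 0.95 = $20,686.25.
A deadly weapon other than a firearm was used (+$23,250 flat): $20,686.25 + $23,250 = $43,936.25.
$43,936.25 is at or above the $6,000 minimum.
Rounded to the nearest dollar: $43,936.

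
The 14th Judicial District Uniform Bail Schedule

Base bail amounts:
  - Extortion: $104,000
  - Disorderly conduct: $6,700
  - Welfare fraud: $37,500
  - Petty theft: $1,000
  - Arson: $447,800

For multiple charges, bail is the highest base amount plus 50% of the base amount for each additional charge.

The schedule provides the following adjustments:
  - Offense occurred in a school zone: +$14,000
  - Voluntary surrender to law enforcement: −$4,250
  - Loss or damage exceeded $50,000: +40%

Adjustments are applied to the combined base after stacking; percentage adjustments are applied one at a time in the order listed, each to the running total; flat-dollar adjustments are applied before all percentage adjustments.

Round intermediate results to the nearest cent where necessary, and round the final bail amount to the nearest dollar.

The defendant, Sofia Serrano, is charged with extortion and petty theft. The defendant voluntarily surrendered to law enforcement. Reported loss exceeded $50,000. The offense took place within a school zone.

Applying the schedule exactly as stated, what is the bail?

$159,950

Base amounts from the schedule: extortion $104,000; petty theft $1,000.
Stacking rule: highest base plus 50% of each additional charge. Highest is extortion at $104,000. Additional: $1,000 × 50% = $500. Combined base = $104,000 + $500 = $104,500.
Offense occurred in a school zone (+$14,000 flat): $104,500 + $14,000 = $118,500.
Voluntary surrender to law enforcement (−$4,250 flat): $118,500 − $4,250 = $114,250.
Loss or damage exceeded $50,000 (+40%): $114,250 × 1.4 = $159,950.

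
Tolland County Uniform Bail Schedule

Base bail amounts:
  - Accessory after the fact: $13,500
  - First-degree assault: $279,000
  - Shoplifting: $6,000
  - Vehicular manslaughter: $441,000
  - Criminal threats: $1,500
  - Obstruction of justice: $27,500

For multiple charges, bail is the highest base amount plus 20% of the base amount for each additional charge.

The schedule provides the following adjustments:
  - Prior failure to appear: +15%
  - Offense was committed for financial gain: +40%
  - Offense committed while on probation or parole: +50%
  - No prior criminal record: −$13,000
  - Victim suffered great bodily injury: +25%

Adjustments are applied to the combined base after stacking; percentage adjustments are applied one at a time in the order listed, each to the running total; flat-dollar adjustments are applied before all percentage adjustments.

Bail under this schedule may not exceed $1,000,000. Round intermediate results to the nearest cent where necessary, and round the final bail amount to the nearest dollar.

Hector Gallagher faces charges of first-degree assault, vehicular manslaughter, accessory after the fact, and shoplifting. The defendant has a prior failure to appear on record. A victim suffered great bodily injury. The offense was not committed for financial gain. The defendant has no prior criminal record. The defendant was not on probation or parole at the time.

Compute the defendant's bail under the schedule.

$701,069

Base amounts from the schedule: first-degree assault $279,000; vehicular manslaughter $441,000; accessory after the fact $13,500; shoplifting $6,000.
Stacking rule: highest base plus 20% of each additional charge. Highest is vehicular manslaughter at $441,000. Additional: $279,000 × 20% = $55,800; $13,500 × 20% = $2,700; $6,000 × 20% = $1,200. Combined base = $441,000 + $59,700 = $500,700.
No prior criminal record (−$13,000 flat): $500,700 − $13,000 = $487,700.
Prior failure to appear (+15%): $487,700 × 1.15 = $560,855.
Victim suffered great bodily injury (+25%): $560,855 × 1.25 = $701,068.75.
$701,068.75 is within the $1,000,000 maximum.
Rounded to the nearest dollar: $701,069.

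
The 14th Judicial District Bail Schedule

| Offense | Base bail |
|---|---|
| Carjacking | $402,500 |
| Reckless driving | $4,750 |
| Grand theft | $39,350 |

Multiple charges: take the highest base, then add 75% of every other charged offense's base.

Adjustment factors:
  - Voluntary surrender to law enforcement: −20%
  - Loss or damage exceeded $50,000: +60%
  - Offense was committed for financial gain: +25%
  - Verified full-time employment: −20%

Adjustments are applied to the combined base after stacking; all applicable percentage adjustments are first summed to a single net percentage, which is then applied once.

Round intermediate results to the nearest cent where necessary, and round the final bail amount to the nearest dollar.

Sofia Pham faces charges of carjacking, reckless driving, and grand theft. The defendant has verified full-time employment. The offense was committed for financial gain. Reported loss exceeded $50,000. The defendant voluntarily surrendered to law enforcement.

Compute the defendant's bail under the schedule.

$631,584

Base amounts from the schedule: carjacking $402,500; reckless driving $4,750; grand theft $39,350.
Stacking rule: highest base plus 75% of each additional charge. Highest is carjacking at $402,500. Additional: $4,750 × 75% = $3,562.50; $39,350 × 75% = $29,512.50. Combined base = $402,500 + $33,075 = $435,575.
Net percentage adjustment: −20% +60% +25% −20% = +45%. $435,575 × 1.45 = $631,583.75.
Rounded to the nearest dollar: $631,584.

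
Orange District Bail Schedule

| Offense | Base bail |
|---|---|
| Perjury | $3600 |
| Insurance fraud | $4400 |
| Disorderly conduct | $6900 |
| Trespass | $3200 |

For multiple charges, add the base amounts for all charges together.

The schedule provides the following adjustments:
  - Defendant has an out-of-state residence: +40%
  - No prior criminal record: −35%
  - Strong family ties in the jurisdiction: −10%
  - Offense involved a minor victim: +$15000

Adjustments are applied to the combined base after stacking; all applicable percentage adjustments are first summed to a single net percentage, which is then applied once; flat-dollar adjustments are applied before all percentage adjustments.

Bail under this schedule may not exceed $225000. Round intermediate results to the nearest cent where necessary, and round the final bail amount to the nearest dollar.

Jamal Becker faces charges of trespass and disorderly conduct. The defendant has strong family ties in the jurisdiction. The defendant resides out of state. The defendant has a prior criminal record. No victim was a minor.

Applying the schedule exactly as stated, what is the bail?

Base amounts from the schedule: trespass $3200; disorderly conduct $6900.
Stacking rule: sum of all bases. $3200 + $6900 = $10100.
Net percentage adjustment: +40% −10% = +30%. $10100 × 1.3 = $13130.
$13130 is within the $225000 maximum.

$13130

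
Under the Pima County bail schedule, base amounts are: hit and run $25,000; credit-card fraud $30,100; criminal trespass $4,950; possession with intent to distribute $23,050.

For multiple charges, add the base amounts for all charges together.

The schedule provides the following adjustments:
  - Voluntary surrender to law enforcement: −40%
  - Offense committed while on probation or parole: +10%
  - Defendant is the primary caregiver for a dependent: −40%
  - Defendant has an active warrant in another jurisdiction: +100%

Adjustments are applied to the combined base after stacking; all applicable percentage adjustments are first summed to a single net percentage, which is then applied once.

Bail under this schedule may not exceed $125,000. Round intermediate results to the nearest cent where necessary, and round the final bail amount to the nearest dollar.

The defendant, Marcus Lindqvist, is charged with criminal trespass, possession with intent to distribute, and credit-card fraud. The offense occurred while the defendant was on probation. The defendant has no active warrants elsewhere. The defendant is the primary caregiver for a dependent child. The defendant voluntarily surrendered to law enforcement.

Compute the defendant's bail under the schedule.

Base amounts from the schedule: criminal trespass $4,950; possession with intent to distribute $23,050; credit-card fraud $30,100.
Stacking rule: sum of all bases. $4,950 + $23,050 + $30,100 = $58,100.
Net percentage adjustment: −40% +10% −40% = −70%. $58,100 × 0.3 = $17,430.
$17,430 is within the $125,000 maximum.

$17,430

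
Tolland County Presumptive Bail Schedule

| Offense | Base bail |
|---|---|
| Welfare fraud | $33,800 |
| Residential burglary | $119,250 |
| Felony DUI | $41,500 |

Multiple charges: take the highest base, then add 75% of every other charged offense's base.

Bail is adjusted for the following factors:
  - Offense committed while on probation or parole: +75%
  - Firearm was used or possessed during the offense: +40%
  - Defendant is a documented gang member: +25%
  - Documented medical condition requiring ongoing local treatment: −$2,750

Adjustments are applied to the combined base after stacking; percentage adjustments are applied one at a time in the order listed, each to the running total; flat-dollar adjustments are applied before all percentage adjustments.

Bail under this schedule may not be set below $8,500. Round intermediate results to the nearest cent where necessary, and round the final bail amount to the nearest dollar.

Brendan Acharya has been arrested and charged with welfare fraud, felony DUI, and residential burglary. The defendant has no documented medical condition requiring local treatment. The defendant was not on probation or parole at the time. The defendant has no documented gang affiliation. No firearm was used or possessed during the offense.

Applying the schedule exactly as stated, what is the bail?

$175,725

Base amounts from the schedule: welfare fraud $33,800; felony DUI $41,500; residential burglary $119,250.
Stacking rule: highest base plus 75% of each additional charge. Highest is residential burglary at $119,250. Additional: $33,800 × 75% = $25,350; $41,500 × 75% = $31,125. Combined base = $119,250 + $56,475 = $175,725.
No adjustment factors apply to this defendant.
$175,725 is at or above the $8,500 minimum.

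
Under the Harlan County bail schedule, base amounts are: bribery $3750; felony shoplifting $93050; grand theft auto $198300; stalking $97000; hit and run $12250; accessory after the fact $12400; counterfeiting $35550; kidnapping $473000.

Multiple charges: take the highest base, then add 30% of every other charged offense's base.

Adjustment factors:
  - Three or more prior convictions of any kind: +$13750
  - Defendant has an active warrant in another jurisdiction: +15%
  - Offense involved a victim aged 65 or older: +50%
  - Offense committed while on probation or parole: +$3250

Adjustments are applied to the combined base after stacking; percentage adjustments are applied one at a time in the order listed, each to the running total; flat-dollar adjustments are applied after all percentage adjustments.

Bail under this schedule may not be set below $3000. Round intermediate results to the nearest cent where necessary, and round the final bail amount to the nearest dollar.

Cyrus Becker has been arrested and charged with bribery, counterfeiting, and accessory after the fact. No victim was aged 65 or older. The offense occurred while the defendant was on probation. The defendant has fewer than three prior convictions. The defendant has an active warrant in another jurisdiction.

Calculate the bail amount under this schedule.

Base amounts from the schedule: bribery $3750; counterfeiting $35550; accessory after the fact $12400.
Stacking rule: highest base plus 30% of each additional charge. Highest is counterfeiting at $35550. Additional: $3750 × 30% = $1125; $12400 × 30% = $3720. Combined base = $35550 + $4845 = $40395.
Defendant has an active warrant in another jurisdiction (+15%): $40395 × 1.15 = $46454.25.
Offense committed while on probation or parole (+$3250 flat): $46454.25 + $3250 = $49704.25.
$49704.25 is at or above the $3000 minimum.
Rounded to the nearest dollar: $49704.

$49704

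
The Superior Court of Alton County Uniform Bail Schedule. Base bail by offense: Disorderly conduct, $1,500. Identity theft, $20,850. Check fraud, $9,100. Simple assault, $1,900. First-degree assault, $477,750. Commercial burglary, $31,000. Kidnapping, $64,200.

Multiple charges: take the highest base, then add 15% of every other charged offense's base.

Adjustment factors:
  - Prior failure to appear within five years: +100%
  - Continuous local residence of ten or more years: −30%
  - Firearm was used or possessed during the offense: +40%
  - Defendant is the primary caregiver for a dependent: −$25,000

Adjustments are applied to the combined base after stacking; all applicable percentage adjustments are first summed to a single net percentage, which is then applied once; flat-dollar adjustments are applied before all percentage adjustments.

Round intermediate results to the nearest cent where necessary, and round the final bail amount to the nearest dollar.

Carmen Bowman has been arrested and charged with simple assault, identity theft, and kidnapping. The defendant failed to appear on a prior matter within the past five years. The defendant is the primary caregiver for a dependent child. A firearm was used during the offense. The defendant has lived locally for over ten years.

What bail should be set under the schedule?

Base amounts from the schedule: simple assault $1,900; identity theft $20,850; kidnapping $64,200.
Stacking rule: highest base plus 15% of each additional charge. Highest is kidnapping at $64,200. Additional: $1,900 × 15% = $285; $20,850 × 15% = $3,127.50. Combined base = $64,200 + $3,412.50 = $67,612.50.
Defendant is the primary caregiver for a dependent (−$25,000 flat): $67,612.50 − $25,000 = $42,612.50.
Net percentage adjustment: +100% −30% +40% = +110%. $42,612.50 × 2.1 = $89,486.25.
Rounded to the nearest dollar: $89,486.

$89,486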